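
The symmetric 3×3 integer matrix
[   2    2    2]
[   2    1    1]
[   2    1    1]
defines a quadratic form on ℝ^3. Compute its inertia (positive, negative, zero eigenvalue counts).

step 0: pivot 2 → sign +
step 1: pivot -1 → sign −
step 2: row/col 2 already zero → sign 0
signature = (1, 1, 1)

Answer: (1, 1, 1)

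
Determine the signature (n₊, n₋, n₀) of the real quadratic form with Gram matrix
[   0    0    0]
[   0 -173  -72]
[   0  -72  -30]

step 0: pivot -173 → sign −
step 1: pivot -6/173 → sign −
step 2: row/col 2 already zero → sign 0
signature = (0, 2, 1)

Answer: (0, 2, 1)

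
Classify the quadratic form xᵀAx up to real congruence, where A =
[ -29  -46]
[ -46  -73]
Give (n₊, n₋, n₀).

Answer: (0, 2, 0)

Derivation:
step 0: pivot -29 → sign −
step 1: pivot -1/29 → sign −
signature = (0, 2, 0)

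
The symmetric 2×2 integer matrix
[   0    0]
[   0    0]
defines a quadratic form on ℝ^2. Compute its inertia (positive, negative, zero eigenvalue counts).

step 0: row/col 0 already zero → sign 0
step 1: row/col 1 already zero → sign 0
signature = (0, 0, 2)

Answer: (0, 0, 2)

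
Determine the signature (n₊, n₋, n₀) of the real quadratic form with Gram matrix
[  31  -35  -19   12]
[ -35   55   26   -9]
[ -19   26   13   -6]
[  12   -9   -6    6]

Answer: (3, 0, 1)

Derivation:
step 0: pivot 31 → sign +
step 1: pivot 480/31 → sign +
step 2: pivot 3/160 → sign +
step 3: row/col 3 already zero → sign 0
signature = (3, 0, 1)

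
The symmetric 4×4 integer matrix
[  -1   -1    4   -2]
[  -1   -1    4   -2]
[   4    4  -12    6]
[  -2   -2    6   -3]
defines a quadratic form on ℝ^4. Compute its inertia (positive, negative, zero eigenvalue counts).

step 0: pivot -1 → sign −
step 1: pivot 4 → sign +
step 2: row/col 2 already zero → sign 0
step 3: row/col 3 already zero → sign 0
signature = (1, 1, 2)

Answer: (1, 1, 2)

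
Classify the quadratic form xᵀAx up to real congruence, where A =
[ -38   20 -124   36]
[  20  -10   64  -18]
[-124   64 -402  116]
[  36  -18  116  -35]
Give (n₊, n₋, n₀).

Answer: (1, 3, 0)

Derivation:
step 0: pivot -38 → sign −
step 1: pivot 10/19 → sign +
step 2: pivot -2/5 → sign −
step 3: pivot -1 → sign −
signature = (1, 3, 0)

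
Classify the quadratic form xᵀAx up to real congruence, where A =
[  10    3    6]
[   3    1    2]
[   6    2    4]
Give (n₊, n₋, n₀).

Answer: (2, 0, 1)

Derivation:
step 0: pivot 10 → sign +
step 1: pivot 1/10 → sign +
step 2: row/col 2 already zero → sign 0
signature = (2, 0, 1)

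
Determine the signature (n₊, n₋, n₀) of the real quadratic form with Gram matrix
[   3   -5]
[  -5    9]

step 0: pivot 3 → sign +
step 1: pivot 2/3 → sign +
signature = (2, 0, 0)

Answer: (2, 0, 0)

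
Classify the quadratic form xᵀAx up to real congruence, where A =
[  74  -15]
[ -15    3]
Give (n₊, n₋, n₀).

step 0: pivot 74 → sign +
step 1: pivot -3/74 → sign −
signature = (1, 1, 0)

Answer: (1, 1, 0)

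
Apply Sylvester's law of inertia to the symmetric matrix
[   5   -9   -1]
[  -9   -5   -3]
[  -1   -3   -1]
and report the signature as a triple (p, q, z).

step 0: pivot 5 → sign +
step 1: pivot -106/5 → sign −
step 2: pivot -6/53 → sign −
signature = (1, 2, 0)

Answer: (1, 2, 0)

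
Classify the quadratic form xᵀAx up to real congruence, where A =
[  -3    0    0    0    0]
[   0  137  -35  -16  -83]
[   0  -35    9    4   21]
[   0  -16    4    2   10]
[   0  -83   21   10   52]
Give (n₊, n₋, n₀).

Answer: (3, 1, 1)

Derivation:
step 0: pivot -3 → sign −
step 1: pivot 137 → sign +
step 2: pivot 8/137 → sign +
step 3: pivot 1 → sign +
step 4: row/col 4 already zero → sign 0
signature = (3, 1, 1)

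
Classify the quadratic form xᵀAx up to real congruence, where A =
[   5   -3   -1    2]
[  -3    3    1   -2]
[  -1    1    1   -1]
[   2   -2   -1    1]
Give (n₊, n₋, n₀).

Answer: (3, 1, 0)

Derivation:
step 0: pivot 5 → sign +
step 1: pivot 6/5 → sign +
step 2: pivot 2/3 → sign +
step 3: pivot -1/2 → sign −
signature = (3, 1, 0)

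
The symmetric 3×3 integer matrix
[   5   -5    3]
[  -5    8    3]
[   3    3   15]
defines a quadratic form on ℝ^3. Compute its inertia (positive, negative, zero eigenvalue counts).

Answer: (3, 0, 0)

Derivation:
step 0: pivot 5 → sign +
step 1: pivot 3 → sign +
step 2: pivot 6/5 → sign +
signature = (3, 0, 0)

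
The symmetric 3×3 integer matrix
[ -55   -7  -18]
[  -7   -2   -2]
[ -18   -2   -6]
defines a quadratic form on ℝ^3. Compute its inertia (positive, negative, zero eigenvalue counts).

Answer: (0, 3, 0)

Derivation:
step 0: pivot -55 → sign −
step 1: pivot -61/55 → sign −
step 2: pivot -2/61 → sign −
signature = (0, 3, 0)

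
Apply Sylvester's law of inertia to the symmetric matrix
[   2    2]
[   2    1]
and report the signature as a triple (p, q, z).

step 0: pivot 2 → sign +
step 1: pivot -1 → sign −
signature = (1, 1, 0)

Answer: (1, 1, 0)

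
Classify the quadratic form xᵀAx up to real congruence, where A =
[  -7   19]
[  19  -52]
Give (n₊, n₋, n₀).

Answer: (0, 2, 0)

Derivation:
step 0: pivot -7 → sign −
step 1: pivot -3/7 → sign −
signature = (0, 2, 0)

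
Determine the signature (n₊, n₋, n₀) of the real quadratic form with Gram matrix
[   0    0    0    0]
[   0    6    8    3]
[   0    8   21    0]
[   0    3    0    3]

Answer: (2, 1, 1)

Derivation:
step 0: pivot 6 → sign +
step 1: pivot 31/3 → sign +
step 2: pivot -3/62 → sign −
step 3: row/col 3 already zero → sign 0
signature = (2, 1, 1)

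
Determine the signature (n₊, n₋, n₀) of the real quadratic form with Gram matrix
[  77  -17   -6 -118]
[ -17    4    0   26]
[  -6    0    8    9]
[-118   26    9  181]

step 0: pivot 77 → sign +
step 1: pivot 19/77 → sign +
step 2: pivot 8/19 → sign +
step 3: pivot -3/8 → sign −
signature = (3, 1, 0)

Answer: (3, 1, 0)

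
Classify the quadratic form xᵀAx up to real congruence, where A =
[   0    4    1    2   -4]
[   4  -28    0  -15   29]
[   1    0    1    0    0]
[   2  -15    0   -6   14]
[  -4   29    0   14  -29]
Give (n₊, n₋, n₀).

Answer: (2, 3, 0)

Derivation:
step 0: pivot -28 → sign −
step 1: pivot 4/7 → sign +
step 2: pivot -3/4 → sign −
step 3: pivot 25/12 → sign +
step 4: pivot -3/25 → sign −
signature = (2, 3, 0)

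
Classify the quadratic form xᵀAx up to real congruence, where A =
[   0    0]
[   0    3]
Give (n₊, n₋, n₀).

step 0: pivot 3 → sign +
step 1: row/col 1 already zero → sign 0
signature = (1, 0, 1)

Answer: (1, 0, 1)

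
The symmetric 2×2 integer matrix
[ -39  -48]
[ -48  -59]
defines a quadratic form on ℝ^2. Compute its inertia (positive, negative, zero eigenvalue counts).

Answer: (1, 1, 0)

Derivation:
step 0: pivot -39 → sign −
step 1: pivot 1/13 → sign +
signature = (1, 1, 0)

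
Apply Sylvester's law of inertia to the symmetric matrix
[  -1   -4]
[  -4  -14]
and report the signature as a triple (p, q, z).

Answer: (1, 1, 0)

Derivation:
step 0: pivot -1 → sign −
step 1: pivot 2 → sign +
signature = (1, 1, 0)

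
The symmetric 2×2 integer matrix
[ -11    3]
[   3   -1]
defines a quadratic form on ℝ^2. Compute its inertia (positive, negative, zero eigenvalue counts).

Answer: (0, 2, 0)

Derivation:
step 0: pivot -11 → sign −
step 1: pivot -2/11 → sign −
signature = (0, 2, 0)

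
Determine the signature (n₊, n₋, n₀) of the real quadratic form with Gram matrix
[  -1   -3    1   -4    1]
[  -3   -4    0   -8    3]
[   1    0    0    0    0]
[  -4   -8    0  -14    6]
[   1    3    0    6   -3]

Answer: (2, 3, 0)

Derivation:
step 0: pivot -1 → sign −
step 1: pivot 5 → sign +
step 2: pivot -4/5 → sign −
step 3: pivot 2 → sign +
step 4: pivot -3/4 → sign −
signature = (2, 3, 0)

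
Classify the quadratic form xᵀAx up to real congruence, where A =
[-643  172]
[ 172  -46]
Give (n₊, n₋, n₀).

Answer: (1, 1, 0)

Derivation:
step 0: pivot -643 → sign −
step 1: pivot 6/643 → sign +
signature = (1, 1, 0)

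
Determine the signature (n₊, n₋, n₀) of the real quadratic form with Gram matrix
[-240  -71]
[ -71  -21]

step 0: pivot -240 → sign −
step 1: pivot 1/240 → sign +
signature = (1, 1, 0)

Answer: (1, 1, 0)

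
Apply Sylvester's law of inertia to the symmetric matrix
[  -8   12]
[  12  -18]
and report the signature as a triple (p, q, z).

step 0: pivot -8 → sign −
step 1: row/col 1 already zero → sign 0
signature = (0, 1, 1)

Answer: (0, 1, 1)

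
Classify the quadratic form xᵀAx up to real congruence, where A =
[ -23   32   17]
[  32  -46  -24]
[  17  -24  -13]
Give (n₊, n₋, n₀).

step 0: pivot -23 → sign −
step 1: pivot -34/23 → sign −
step 2: pivot -6/17 → sign −
signature = (0, 3, 0)

Answer: (0, 3, 0)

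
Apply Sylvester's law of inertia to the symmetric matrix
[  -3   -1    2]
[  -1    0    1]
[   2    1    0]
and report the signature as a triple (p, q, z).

step 0: pivot -3 → sign −
step 1: pivot 1/3 → sign +
step 2: pivot 1 → sign +
signature = (2, 1, 0)

Answer: (2, 1, 0)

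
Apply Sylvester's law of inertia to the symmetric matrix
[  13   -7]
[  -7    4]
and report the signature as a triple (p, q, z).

Answer: (2, 0, 0)

Derivation:
step 0: pivot 13 → sign +
step 1: pivot 3/13 → sign +
signature = (2, 0, 0)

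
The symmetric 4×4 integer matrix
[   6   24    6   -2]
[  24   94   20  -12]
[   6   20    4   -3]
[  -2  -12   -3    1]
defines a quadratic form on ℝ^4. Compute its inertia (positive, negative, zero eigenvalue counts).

step 0: pivot 6 → sign +
step 1: pivot -2 → sign −
step 2: pivot 6 → sign +
step 3: pivot 1/6 → sign +
signature = (3, 1, 0)

Answer: (3, 1, 0)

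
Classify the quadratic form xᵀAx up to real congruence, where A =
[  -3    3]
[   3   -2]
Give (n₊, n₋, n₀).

step 0: pivot -3 → sign −
step 1: pivot 1 → sign +
signature = (1, 1, 0)

Answer: (1, 1, 0)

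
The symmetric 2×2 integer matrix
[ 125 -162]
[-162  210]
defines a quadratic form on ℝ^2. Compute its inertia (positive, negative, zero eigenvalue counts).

Answer: (2, 0, 0)

Derivation:
step 0: pivot 125 → sign +
step 1: pivot 6/125 → sign +
signature = (2, 0, 0)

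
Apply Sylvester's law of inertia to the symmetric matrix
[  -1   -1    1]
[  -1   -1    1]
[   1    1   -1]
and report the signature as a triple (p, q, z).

step 0: pivot -1 → sign −
step 1: row/col 1 already zero → sign 0
step 2: row/col 2 already zero → sign 0
signature = (0, 1, 2)

Answer: (0, 1, 2)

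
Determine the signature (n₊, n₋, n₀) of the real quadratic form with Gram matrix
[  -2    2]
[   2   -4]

step 0: pivot -2 → sign −
step 1: pivot -2 → sign −
signature = (0, 2, 0)

Answer: (0, 2, 0)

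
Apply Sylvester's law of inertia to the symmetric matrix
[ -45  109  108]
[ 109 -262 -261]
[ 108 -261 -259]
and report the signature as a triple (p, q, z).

step 0: pivot -45 → sign −
step 1: pivot 91/45 → sign +
step 2: pivot 2/91 → sign +
signature = (2, 1, 0)

Answer: (2, 1, 0)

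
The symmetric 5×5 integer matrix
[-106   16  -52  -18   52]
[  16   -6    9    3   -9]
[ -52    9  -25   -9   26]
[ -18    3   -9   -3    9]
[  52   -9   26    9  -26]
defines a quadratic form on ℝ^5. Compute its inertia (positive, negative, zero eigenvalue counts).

Answer: (2, 3, 0)

Derivation:
step 0: pivot -106 → sign −
step 1: pivot -190/53 → sign −
step 2: pivot 167/190 → sign +
step 3: pivot 12/167 → sign +
step 4: pivot -1/4 → sign −
signature = (2, 3, 0)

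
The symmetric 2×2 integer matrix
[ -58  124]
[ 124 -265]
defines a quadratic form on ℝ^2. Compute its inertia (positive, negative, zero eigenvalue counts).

Answer: (1, 1, 0)

Derivation:
step 0: pivot -58 → sign −
step 1: pivot 3/29 → sign +
signature = (1, 1, 0)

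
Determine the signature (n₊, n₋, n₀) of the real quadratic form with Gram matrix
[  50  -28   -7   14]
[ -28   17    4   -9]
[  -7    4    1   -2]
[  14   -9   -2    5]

Answer: (3, 0, 1)

Derivation:
step 0: pivot 50 → sign +
step 1: pivot 33/25 → sign +
step 2: pivot 1/66 → sign +
step 3: row/col 3 already zero → sign 0
signature = (3, 0, 1)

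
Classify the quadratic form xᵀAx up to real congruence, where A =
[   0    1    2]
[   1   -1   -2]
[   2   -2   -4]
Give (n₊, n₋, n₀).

step 0: pivot -1 → sign −
step 1: pivot 1 → sign +
step 2: row/col 2 already zero → sign 0
signature = (1, 1, 1)

Answer: (1, 1, 1)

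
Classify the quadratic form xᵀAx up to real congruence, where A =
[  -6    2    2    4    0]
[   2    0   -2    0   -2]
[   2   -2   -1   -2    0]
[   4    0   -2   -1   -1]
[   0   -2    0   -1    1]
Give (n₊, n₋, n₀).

Answer: (2, 2, 1)

Derivation:
step 0: pivot -6 → sign −
step 1: pivot 2/3 → sign +
step 2: pivot -3 → sign −
step 3: pivot 1/3 → sign +
step 4: row/col 4 already zero → sign 0
signature = (2, 2, 1)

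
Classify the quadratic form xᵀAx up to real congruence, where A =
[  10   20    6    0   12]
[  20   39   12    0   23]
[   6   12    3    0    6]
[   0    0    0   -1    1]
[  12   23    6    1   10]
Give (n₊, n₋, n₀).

step 0: pivot 10 → sign +
step 1: pivot -1 → sign −
step 2: pivot -3/5 → sign −
step 3: pivot -1 → sign −
step 4: row/col 4 already zero → sign 0
signature = (1, 3, 1)

Answer: (1, 3, 1)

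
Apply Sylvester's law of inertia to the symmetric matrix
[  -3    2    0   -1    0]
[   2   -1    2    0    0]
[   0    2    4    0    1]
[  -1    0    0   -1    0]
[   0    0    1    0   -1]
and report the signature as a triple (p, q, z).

Answer: (2, 3, 0)

Derivation:
step 0: pivot -3 → sign −
step 1: pivot 1/3 → sign +
step 2: pivot -8 → sign −
step 3: pivot -7/8 → sign −
step 4: pivot 2/7 → sign +
signature = (2, 3, 0)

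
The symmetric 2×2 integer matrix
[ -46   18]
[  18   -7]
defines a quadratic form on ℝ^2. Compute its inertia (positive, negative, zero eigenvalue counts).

Answer: (1, 1, 0)

Derivation:
step 0: pivot -46 → sign −
step 1: pivot 1/23 → sign +
signature = (1, 1, 0)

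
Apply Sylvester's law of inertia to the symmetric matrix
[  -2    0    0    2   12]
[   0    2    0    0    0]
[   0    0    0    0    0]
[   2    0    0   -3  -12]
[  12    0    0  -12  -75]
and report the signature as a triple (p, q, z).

step 0: pivot -2 → sign −
step 1: pivot 2 → sign +
step 2: pivot -1 → sign −
step 3: pivot -3 → sign −
step 4: row/col 4 already zero → sign 0
signature = (1, 3, 1)

Answer: (1, 3, 1)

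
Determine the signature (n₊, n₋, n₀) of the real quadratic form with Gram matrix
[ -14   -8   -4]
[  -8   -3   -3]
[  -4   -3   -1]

Answer: (1, 2, 0)

Derivation:
step 0: pivot -14 → sign −
step 1: pivot 11/7 → sign +
step 2: pivot -2/11 → sign −
signature = (1, 2, 0)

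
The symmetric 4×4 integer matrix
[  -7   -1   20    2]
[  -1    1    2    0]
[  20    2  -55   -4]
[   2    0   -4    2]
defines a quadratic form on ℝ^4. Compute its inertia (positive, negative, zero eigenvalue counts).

step 0: pivot -7 → sign −
step 1: pivot 8/7 → sign +
step 2: pivot 3/2 → sign +
step 3: pivot 1 → sign +
signature = (3, 1, 0)

Answer: (3, 1, 0)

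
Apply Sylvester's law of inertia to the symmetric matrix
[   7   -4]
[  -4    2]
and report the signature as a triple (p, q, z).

Answer: (1, 1, 0)

Derivation:
step 0: pivot 7 → sign +
step 1: pivot -2/7 → sign −
signature = (1, 1, 0)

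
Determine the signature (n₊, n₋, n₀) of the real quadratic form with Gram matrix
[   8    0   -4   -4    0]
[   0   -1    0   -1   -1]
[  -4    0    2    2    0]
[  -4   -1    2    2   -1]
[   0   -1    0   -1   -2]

Answer: (2, 2, 1)

Derivation:
step 0: pivot 8 → sign +
step 1: pivot -1 → sign −
step 2: pivot 1 → sign +
step 3: pivot -1 → sign −
step 4: row/col 4 already zero → sign 0
signature = (2, 2, 1)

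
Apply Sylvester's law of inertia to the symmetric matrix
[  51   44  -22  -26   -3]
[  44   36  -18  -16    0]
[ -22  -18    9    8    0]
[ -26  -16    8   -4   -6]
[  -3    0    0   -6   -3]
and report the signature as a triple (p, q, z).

Answer: (2, 1, 2)

Derivation:
step 0: pivot 51 → sign +
step 1: pivot -100/51 → sign −
step 2: pivot 96/25 → sign +
step 3: row/col 3 already zero → sign 0
step 4: row/col 4 already zero → sign 0
signature = (2, 1, 2)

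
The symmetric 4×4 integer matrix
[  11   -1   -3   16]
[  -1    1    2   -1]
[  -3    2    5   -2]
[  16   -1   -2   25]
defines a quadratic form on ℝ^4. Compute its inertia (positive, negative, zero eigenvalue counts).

Answer: (3, 1, 0)

Derivation:
step 0: pivot 11 → sign +
step 1: pivot 10/11 → sign +
step 2: pivot 9/10 → sign +
step 3: pivot -1 → sign −
signature = (3, 1, 0)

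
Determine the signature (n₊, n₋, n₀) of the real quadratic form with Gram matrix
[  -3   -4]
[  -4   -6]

Answer: (0, 2, 0)

Derivation:
step 0: pivot -3 → sign −
step 1: pivot -2/3 → sign −
signature = (0, 2, 0)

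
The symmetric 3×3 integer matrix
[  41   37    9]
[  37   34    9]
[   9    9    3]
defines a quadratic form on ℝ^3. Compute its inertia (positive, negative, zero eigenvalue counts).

Answer: (2, 1, 0)

Derivation:
step 0: pivot 41 → sign +
step 1: pivot 25/41 → sign +
step 2: pivot -6/25 → sign −
signature = (2, 1, 0)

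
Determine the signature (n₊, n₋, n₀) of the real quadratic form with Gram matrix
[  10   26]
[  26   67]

Answer: (1, 1, 0)

Derivation:
step 0: pivot 10 → sign +
step 1: pivot -3/5 → sign −
signature = (1, 1, 0)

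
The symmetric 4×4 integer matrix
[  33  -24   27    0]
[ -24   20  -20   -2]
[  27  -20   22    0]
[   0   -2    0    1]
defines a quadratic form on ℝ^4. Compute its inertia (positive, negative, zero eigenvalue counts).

step 0: pivot 33 → sign +
step 1: pivot 28/11 → sign +
step 2: pivot -1/7 → sign −
step 3: row/col 3 already zero → sign 0
signature = (2, 1, 1)

Answer: (2, 1, 1)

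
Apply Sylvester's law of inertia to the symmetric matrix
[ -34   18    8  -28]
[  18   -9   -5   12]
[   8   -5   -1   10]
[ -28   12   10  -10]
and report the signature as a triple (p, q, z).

step 0: pivot -34 → sign −
step 1: pivot 9/17 → sign +
step 2: pivot -2/9 → sign −
step 3: row/col 3 already zero → sign 0
signature = (1, 2, 1)

Answer: (1, 2, 1)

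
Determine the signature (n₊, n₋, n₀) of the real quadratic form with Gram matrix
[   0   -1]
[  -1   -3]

Answer: (1, 1, 0)

Derivation:
step 0: pivot -3 → sign −
step 1: pivot 1/3 → sign +
signature = (1, 1, 0)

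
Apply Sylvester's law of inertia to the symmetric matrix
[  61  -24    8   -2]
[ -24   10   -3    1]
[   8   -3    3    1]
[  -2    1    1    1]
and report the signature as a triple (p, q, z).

step 0: pivot 61 → sign +
step 1: pivot 34/61 → sign +
step 2: pivot 65/34 → sign +
step 3: pivot 6/65 → sign +
signature = (4, 0, 0)

Answer: (4, 0, 0)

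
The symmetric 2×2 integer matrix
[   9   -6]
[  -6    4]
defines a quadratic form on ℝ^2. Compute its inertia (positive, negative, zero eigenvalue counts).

step 0: pivot 9 → sign +
step 1: row/col 1 already zero → sign 0
signature = (1, 0, 1)

Answer: (1, 0, 1)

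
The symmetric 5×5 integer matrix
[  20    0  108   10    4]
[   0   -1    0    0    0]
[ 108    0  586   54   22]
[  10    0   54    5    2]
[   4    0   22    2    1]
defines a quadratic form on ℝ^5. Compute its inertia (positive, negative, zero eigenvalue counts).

step 0: pivot 20 → sign +
step 1: pivot -1 → sign −
step 2: pivot 14/5 → sign +
step 3: pivot 1/7 → sign +
step 4: row/col 4 already zero → sign 0
signature = (3, 1, 1)

Answer: (3, 1, 1)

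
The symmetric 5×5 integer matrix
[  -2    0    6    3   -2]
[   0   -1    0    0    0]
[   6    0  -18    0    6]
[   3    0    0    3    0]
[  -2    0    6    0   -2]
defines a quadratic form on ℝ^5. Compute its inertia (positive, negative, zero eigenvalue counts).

step 0: pivot -2 → sign −
step 1: pivot -1 → sign −
step 2: pivot 15/2 → sign +
step 3: pivot -54/5 → sign −
step 4: row/col 4 already zero → sign 0
signature = (1, 3, 1)

Answer: (1, 3, 1)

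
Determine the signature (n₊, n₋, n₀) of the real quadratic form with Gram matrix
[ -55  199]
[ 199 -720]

Answer: (1, 1, 0)

Derivation:
step 0: pivot -55 → sign −
step 1: pivot 1/55 → sign +
signature = (1, 1, 0)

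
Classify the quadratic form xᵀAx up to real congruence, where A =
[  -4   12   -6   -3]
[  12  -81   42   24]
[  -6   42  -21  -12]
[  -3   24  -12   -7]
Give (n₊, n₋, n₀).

step 0: pivot -4 → sign −
step 1: pivot -45 → sign −
step 2: pivot 4/5 → sign +
step 3: pivot -1/16 → sign −
signature = (1, 3, 0)

Answer: (1, 3, 0)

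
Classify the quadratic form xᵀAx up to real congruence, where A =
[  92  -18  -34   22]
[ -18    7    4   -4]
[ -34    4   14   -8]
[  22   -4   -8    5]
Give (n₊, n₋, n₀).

step 0: pivot 92 → sign +
step 1: pivot 80/23 → sign +
step 2: pivot -47/80 → sign −
step 3: pivot -3/47 → sign −
signature = (2, 2, 0)

Answer: (2, 2, 0)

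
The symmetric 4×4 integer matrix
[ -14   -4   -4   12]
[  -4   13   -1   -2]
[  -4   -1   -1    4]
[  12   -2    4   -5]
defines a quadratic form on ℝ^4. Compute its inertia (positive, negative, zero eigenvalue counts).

Answer: (3, 1, 0)

Derivation:
step 0: pivot -14 → sign −
step 1: pivot 99/7 → sign +
step 2: pivot 14/99 → sign +
step 3: pivot 3/7 → sign +
signature = (3, 1, 0)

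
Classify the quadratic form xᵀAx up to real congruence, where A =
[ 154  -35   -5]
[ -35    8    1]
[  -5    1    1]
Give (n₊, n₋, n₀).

Answer: (3, 0, 0)

Derivation:
step 0: pivot 154 → sign +
step 1: pivot 1/22 → sign +
step 2: pivot 3/7 → sign +
signature = (3, 0, 0)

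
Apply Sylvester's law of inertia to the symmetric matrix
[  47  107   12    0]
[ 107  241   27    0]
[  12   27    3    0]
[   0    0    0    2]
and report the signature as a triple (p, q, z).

Answer: (2, 2, 0)

Derivation:
step 0: pivot 47 → sign +
step 1: pivot -122/47 → sign −
step 2: pivot -3/122 → sign −
step 3: pivot 2 → sign +
signature = (2, 2, 0)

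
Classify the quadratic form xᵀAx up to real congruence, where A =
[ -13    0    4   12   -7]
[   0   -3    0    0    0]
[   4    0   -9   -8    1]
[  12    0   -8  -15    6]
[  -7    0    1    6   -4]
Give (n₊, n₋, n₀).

step 0: pivot -13 → sign −
step 1: pivot -3 → sign −
step 2: pivot -101/13 → sign −
step 3: pivot -155/101 → sign −
step 4: pivot -6/155 → sign −
signature = (0, 5, 0)

Answer: (0, 5, 0)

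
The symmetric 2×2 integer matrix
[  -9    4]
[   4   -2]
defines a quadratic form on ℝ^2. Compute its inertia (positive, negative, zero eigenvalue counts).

step 0: pivot -9 → sign −
step 1: pivot -2/9 → sign −
signature = (0, 2, 0)

Answer: (0, 2, 0)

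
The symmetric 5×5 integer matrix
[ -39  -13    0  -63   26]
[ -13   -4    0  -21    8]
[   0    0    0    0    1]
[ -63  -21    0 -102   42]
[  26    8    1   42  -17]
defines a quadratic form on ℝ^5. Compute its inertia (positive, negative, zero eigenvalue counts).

Answer: (2, 3, 0)

Derivation:
step 0: pivot -39 → sign −
step 1: pivot 1/3 → sign +
step 2: pivot -3/13 → sign −
step 3: pivot -1 → sign −
step 4: pivot 1 → sign +
signature = (2, 3, 0)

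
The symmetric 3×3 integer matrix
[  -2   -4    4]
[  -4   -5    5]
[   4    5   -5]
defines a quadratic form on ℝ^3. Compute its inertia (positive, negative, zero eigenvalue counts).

Answer: (1, 1, 1)

Derivation:
step 0: pivot -2 → sign −
step 1: pivot 3 → sign +
step 2: row/col 2 already zero → sign 0
signature = (1, 1, 1)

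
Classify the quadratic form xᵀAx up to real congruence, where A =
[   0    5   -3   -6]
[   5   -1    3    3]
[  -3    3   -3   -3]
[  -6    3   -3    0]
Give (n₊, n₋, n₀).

Answer: (2, 2, 0)

Derivation:
step 0: pivot -1 → sign −
step 1: pivot 25 → sign +
step 2: pivot 6/25 → sign +
step 3: pivot -6 → sign −
signature = (2, 2, 0)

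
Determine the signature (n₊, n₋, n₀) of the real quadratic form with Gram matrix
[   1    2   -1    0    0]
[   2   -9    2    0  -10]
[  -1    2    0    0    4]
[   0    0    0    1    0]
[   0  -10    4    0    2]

step 0: pivot 1 → sign +
step 1: pivot -13 → sign −
step 2: pivot 3/13 → sign +
step 3: pivot 1 → sign +
step 4: pivot 6 → sign +
signature = (4, 1, 0)

Answer: (4, 1, 0)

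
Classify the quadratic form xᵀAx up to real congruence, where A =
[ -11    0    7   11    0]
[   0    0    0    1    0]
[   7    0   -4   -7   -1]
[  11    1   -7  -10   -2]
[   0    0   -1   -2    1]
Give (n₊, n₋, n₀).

Answer: (2, 3, 0)

Derivation:
step 0: pivot -11 → sign −
step 1: pivot 5/11 → sign +
step 2: pivot 1 → sign +
step 3: pivot -1 → sign −
step 4: pivot -6/5 → sign −
signature = (2, 3, 0)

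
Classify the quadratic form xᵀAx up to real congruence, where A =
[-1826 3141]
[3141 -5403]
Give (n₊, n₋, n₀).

Answer: (1, 1, 0)

Derivation:
step 0: pivot -1826 → sign −
step 1: pivot 3/1826 → sign +
signature = (1, 1, 0)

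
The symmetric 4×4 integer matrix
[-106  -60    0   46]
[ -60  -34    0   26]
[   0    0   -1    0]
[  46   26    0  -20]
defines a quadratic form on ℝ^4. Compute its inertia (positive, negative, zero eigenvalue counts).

Answer: (0, 3, 1)

Derivation:
step 0: pivot -106 → sign −
step 1: pivot -2/53 → sign −
step 2: pivot -1 → sign −
step 3: row/col 3 already zero → sign 0
signature = (0, 3, 1)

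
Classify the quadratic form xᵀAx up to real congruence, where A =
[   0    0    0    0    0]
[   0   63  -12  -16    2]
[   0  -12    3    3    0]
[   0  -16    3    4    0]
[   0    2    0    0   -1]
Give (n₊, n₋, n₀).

Answer: (3, 1, 1)

Derivation:
step 0: pivot 63 → sign +
step 1: pivot 5/7 → sign +
step 2: pivot -1/15 → sign −
step 3: pivot 3 → sign +
step 4: row/col 4 already zero → sign 0
signature = (3, 1, 1)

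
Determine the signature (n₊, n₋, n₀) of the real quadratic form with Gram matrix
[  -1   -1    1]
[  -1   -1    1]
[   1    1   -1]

Answer: (0, 1, 2)

Derivation:
step 0: pivot -1 → sign −
step 1: row/col 1 already zero → sign 0
step 2: row/col 2 already zero → sign 0
signature = (0, 1, 2)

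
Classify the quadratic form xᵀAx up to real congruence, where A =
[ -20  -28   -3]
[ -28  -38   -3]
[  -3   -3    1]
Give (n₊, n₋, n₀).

step 0: pivot -20 → sign −
step 1: pivot 6/5 → sign +
step 2: pivot 1/4 → sign +
signature = (2, 1, 0)

Answer: (2, 1, 0)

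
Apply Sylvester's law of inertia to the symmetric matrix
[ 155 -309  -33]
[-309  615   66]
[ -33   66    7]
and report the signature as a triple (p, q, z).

step 0: pivot 155 → sign +
step 1: pivot -156/155 → sign −
step 2: pivot 1/52 → sign +
signature = (2, 1, 0)

Answer: (2, 1, 0)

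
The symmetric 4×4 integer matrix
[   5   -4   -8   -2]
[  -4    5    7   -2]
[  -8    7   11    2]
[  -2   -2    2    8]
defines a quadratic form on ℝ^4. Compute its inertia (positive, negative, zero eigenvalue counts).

step 0: pivot 5 → sign +
step 1: pivot 9/5 → sign +
step 2: pivot -2 → sign −
step 3: row/col 3 already zero → sign 0
signature = (2, 1, 1)

Answer: (2, 1, 1)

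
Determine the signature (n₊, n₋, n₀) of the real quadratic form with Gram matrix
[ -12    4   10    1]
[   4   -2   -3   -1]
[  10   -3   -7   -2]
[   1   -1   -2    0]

step 0: pivot -12 → sign −
step 1: pivot -2/3 → sign −
step 2: pivot 3/2 → sign +
step 3: pivot -3/4 → sign −
signature = (1, 3, 0)

Answer: (1, 3, 0)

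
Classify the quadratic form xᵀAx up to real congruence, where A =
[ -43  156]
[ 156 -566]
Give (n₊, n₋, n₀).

Answer: (0, 2, 0)

Derivation:
step 0: pivot -43 → sign −
step 1: pivot -2/43 → sign −
signature = (0, 2, 0)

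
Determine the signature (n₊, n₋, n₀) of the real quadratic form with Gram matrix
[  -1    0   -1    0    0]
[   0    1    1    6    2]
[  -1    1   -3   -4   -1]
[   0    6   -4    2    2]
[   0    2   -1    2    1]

step 0: pivot -1 → sign −
step 1: pivot 1 → sign +
step 2: pivot -3 → sign −
step 3: pivot -2/3 → sign −
step 4: row/col 4 already zero → sign 0
signature = (1, 3, 1)

Answer: (1, 3, 1)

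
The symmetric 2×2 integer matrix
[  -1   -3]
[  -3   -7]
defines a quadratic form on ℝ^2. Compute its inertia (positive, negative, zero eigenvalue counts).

step 0: pivot -1 → sign −
step 1: pivot 2 → sign +
signature = (1, 1, 0)

Answer: (1, 1, 0)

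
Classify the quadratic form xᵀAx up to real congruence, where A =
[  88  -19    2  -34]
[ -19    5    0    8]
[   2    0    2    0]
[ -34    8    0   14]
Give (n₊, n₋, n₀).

Answer: (4, 0, 0)

Derivation:
step 0: pivot 88 → sign +
step 1: pivot 79/88 → sign +
step 2: pivot 138/79 → sign +
step 3: pivot 6/23 → sign +
signature = (4, 0, 0)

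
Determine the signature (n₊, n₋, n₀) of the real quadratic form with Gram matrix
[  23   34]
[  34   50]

Answer: (1, 1, 0)

Derivation:
step 0: pivot 23 → sign +
step 1: pivot -6/23 → sign −
signature = (1, 1, 0)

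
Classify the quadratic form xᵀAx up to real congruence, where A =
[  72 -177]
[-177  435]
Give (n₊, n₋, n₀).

step 0: pivot 72 → sign +
step 1: pivot -1/8 → sign −
signature = (1, 1, 0)

Answer: (1, 1, 0)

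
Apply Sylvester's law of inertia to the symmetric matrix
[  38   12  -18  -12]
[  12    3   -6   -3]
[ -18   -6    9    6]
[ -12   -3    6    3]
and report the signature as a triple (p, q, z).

Answer: (2, 1, 1)

Derivation:
step 0: pivot 38 → sign +
step 1: pivot -15/19 → sign −
step 2: pivot 3/5 → sign +
step 3: row/col 3 already zero → sign 0
signature = (2, 1, 1)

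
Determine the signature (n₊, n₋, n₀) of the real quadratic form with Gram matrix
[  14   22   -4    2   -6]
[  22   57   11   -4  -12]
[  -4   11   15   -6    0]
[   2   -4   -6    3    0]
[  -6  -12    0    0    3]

step 0: pivot 14 → sign +
step 1: pivot 157/7 → sign +
step 2: pivot 84/157 → sign +
step 3: pivot 3/7 → sign +
step 4: row/col 4 already zero → sign 0
signature = (4, 0, 1)

Answer: (4, 0, 1)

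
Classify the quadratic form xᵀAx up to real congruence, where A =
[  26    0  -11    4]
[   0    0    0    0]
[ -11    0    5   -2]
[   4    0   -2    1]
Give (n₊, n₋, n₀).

step 0: pivot 26 → sign +
step 1: pivot 9/26 → sign +
step 2: pivot 1/9 → sign +
step 3: row/col 3 already zero → sign 0
signature = (3, 0, 1)

Answer: (3, 0, 1)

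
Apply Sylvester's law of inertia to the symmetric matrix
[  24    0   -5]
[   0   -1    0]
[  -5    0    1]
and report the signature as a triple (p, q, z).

step 0: pivot 24 → sign +
step 1: pivot -1 → sign −
step 2: pivot -1/24 → sign −
signature = (1, 2, 0)

Answer: (1, 2, 0)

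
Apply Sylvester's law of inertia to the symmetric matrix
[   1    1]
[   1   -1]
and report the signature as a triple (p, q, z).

step 0: pivot 1 → sign +
step 1: pivot -2 → sign −
signature = (1, 1, 0)

Answer: (1, 1, 0)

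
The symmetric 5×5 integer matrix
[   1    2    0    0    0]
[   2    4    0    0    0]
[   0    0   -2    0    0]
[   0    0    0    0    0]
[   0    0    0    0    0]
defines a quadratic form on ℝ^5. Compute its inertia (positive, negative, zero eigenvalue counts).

Answer: (1, 1, 3)

Derivation:
step 0: pivot 1 → sign +
step 1: pivot -2 → sign −
step 2: row/col 2 already zero → sign 0
step 3: row/col 3 already zero → sign 0
step 4: row/col 4 already zero → sign 0
signature = (1, 1, 3)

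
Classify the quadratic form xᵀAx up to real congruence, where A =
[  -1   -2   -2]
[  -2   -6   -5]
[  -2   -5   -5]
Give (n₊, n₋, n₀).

Answer: (0, 3, 0)

Derivation:
step 0: pivot -1 → sign −
step 1: pivot -2 → sign −
step 2: pivot -1/2 → sign −
signature = (0, 3, 0)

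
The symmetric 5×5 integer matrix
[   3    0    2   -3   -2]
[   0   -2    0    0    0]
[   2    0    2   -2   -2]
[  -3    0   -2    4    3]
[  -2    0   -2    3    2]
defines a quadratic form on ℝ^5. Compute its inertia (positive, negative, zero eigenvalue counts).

Answer: (3, 2, 0)

Derivation:
step 0: pivot 3 → sign +
step 1: pivot -2 → sign −
step 2: pivot 2/3 → sign +
step 3: pivot 1 → sign +
step 4: pivot -1 → sign −
signature = (3, 2, 0)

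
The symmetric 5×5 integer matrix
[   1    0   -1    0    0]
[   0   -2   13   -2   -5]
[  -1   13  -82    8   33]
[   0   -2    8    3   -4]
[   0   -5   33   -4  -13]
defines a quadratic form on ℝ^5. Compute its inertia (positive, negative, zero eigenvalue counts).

Answer: (2, 3, 0)

Derivation:
step 0: pivot 1 → sign +
step 1: pivot -2 → sign −
step 2: pivot 3/2 → sign +
step 3: pivot -35/3 → sign −
step 4: pivot -2/35 → sign −
signature = (2, 3, 0)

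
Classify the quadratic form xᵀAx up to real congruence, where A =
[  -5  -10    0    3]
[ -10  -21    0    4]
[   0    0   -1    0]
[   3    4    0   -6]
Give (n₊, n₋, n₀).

step 0: pivot -5 → sign −
step 1: pivot -1 → sign −
step 2: pivot -1 → sign −
step 3: pivot -1/5 → sign −
signature = (0, 4, 0)

Answer: (0, 4, 0)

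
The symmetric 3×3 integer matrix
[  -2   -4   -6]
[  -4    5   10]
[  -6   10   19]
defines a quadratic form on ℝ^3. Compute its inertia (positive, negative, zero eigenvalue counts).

step 0: pivot -2 → sign −
step 1: pivot 13 → sign +
step 2: pivot -3/13 → sign −
signature = (1, 2, 0)

Answer: (1, 2, 0)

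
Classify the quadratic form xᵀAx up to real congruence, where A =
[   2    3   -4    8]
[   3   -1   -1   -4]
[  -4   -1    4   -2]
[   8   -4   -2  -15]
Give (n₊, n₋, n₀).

step 0: pivot 2 → sign +
step 1: pivot -11/2 → sign −
step 2: pivot 6/11 → sign +
step 3: pivot -1 → sign −
signature = (2, 2, 0)

Answer: (2, 2, 0)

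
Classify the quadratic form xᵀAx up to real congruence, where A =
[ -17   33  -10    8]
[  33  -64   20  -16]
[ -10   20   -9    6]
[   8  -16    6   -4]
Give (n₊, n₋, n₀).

Answer: (1, 2, 1)

Derivation:
step 0: pivot -17 → sign −
step 1: pivot 1/17 → sign +
step 2: pivot -9 → sign −
step 3: row/col 3 already zero → sign 0
signature = (1, 2, 1)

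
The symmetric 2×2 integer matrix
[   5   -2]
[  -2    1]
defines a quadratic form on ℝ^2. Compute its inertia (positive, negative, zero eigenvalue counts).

Answer: (2, 0, 0)

Derivation:
step 0: pivot 5 → sign +
step 1: pivot 1/5 → sign +
signature = (2, 0, 0)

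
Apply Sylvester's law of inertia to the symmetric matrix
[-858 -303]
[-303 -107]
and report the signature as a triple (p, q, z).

step 0: pivot -858 → sign −
step 1: pivot 1/286 → sign +
signature = (1, 1, 0)

Answer: (1, 1, 0)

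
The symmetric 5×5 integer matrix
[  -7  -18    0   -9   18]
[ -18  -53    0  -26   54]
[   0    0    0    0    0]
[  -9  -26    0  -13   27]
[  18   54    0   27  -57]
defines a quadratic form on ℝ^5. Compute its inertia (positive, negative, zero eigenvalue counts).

Answer: (0, 4, 1)

Derivation:
step 0: pivot -7 → sign −
step 1: pivot -47/7 → sign −
step 2: pivot -10/47 → sign −
step 3: pivot -3/10 → sign −
step 4: row/col 4 already zero → sign 0
signature = (0, 4, 1)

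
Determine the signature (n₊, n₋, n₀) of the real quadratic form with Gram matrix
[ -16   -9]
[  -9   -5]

step 0: pivot -16 → sign −
step 1: pivot 1/16 → sign +
signature = (1, 1, 0)

Answer: (1, 1, 0)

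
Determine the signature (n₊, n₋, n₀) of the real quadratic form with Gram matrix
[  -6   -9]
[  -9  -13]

Answer: (1, 1, 0)

Derivation:
step 0: pivot -6 → sign −
step 1: pivot 1/2 → sign +
signature = (1, 1, 0)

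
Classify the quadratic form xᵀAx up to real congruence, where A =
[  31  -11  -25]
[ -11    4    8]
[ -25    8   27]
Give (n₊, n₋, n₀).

step 0: pivot 31 → sign +
step 1: pivot 3/31 → sign +
step 2: pivot -1 → sign −
signature = (2, 1, 0)

Answer: (2, 1, 0)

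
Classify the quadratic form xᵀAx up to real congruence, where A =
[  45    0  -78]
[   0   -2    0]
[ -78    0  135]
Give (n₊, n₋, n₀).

step 0: pivot 45 → sign +
step 1: pivot -2 → sign −
step 2: pivot -1/5 → sign −
signature = (1, 2, 0)

Answer: (1, 2, 0)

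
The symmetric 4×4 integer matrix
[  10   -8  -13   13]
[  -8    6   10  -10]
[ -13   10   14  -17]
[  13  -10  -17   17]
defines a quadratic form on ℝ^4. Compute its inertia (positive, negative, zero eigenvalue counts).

Answer: (2, 2, 0)

Derivation:
step 0: pivot 10 → sign +
step 1: pivot -2/5 → sign −
step 2: pivot -5/2 → sign −
step 3: pivot 3/5 → sign +
signature = (2, 2, 0)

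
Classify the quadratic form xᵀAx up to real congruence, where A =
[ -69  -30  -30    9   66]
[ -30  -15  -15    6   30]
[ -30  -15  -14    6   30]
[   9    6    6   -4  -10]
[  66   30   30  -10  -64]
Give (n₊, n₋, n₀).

Answer: (1, 3, 1)

Derivation:
step 0: pivot -69 → sign −
step 1: pivot -45/23 → sign −
step 2: pivot 1 → sign +
step 3: pivot -3/5 → sign −
step 4: row/col 4 already zero → sign 0
signature = (1, 3, 1)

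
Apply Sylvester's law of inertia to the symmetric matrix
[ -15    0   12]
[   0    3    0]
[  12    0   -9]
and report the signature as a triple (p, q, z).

step 0: pivot -15 → sign −
step 1: pivot 3 → sign +
step 2: pivot 3/5 → sign +
signature = (2, 1, 0)

Answer: (2, 1, 0)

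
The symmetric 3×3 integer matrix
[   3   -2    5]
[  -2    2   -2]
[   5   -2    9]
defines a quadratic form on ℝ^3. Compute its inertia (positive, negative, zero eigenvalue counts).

step 0: pivot 3 → sign +
step 1: pivot 2/3 → sign +
step 2: pivot -2 → sign −
signature = (2, 1, 0)

Answer: (2, 1, 0)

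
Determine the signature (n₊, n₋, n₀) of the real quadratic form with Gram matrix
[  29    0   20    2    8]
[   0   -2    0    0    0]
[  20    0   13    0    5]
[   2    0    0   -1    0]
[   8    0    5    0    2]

Answer: (3, 2, 0)

Derivation:
step 0: pivot 29 → sign +
step 1: pivot -2 → sign −
step 2: pivot -23/29 → sign −
step 3: pivot 29/23 → sign +
step 4: pivot 1/29 → sign +
signature = (3, 2, 0)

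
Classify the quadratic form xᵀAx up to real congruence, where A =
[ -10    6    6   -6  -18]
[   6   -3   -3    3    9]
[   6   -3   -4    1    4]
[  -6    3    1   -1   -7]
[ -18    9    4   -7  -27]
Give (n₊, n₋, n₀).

step 0: pivot -10 → sign −
step 1: pivot 3/5 → sign +
step 2: pivot -1 → sign −
step 3: pivot 6 → sign +
step 4: pivot 1 → sign +
signature = (3, 2, 0)

Answer: (3, 2, 0)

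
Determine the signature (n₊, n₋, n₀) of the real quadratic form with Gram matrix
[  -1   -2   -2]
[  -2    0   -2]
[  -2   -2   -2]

Answer: (2, 1, 0)

Derivation:
step 0: pivot -1 → sign −
step 1: pivot 4 → sign +
step 2: pivot 1 → sign +
signature = (2, 1, 0)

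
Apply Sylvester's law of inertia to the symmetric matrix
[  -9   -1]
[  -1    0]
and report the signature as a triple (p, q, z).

step 0: pivot -9 → sign −
step 1: pivot 1/9 → sign +
signature = (1, 1, 0)

Answer: (1, 1, 0)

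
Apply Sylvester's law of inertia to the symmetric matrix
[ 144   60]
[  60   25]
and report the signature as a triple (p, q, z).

step 0: pivot 144 → sign +
step 1: row/col 1 already zero → sign 0
signature = (1, 0, 1)

Answer: (1, 0, 1)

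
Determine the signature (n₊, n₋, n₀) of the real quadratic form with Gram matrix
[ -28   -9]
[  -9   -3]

step 0: pivot -28 → sign −
step 1: pivot -3/28 → sign −
signature = (0, 2, 0)

Answer: (0, 2, 0)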